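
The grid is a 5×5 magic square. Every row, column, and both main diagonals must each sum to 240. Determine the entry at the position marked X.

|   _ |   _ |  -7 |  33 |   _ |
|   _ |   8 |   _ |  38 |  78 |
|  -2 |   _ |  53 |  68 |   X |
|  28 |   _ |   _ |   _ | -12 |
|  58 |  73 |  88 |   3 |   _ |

Row 5 needs 240; the known cells sum to 222, so (5,5) = 18.
From column 4, 240 − (33 + 38 + 68 + 3) gives (4,4) = 98.
The remaining cell in main diagonal is (1,1) = 240 − 177 = 63.
Column 1: 63 + (-2) + 28 + 58 + ? = 240, so (2,1) = 93.
From row 2, 240 − (93 + 8 + 38 + 78) gives (2,3) = 23.
Using column 3: -7 + 23 + 53 + 88 + ? → (4,3) = 240 − 157 = 83.
Row 4: 28 + 83 + 98 + (-12) + ? = 240, so (4,2) = 43.
Anti-diagonal needs 240; the known cells sum to 192, so (1,5) = 48.
Using row 1: 63 + (-7) + 33 + 48 + ? → (1,2) = 240 − 137 = 103.
Column 2 must total 240; the given cells sum to 227, so (3,2) = 13.
Column 5 needs 240; the known cells sum to 132, so (3,5) = 108.

108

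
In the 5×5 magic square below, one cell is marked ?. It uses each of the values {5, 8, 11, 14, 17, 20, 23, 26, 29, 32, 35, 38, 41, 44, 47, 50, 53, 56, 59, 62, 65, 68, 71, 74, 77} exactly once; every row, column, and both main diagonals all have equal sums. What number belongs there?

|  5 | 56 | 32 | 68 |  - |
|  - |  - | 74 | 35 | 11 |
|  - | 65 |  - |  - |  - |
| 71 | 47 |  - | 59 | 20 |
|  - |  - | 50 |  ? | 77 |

26

The 25 entries sum to 1025, so each line sums to 1025/5 = 205.
Using row 1: 5 + 56 + 32 + 68 + ? → (1,5) = 205 − 161 = 44.
From row 4, 205 − (71 + 47 + 59 + 20) gives (4,3) = 8.
Column 3 must total 205; the given cells sum to 164, so (3,3) = 41.
Column 5 needs 205; the known cells sum to 152, so (3,5) = 53.
Main diagonal must total 205; the given cells sum to 182, so (2,2) = 23.
Using anti-diagonal: 44 + 35 + 41 + 47 + ? → (5,1) = 205 − 167 = 38.
From row 2, 205 − (23 + 74 + 35 + 11) gives (2,1) = 62.
The remaining cell in column 1 is (3,1) = 205 − 176 = 29.
Column 2: 56 + 23 + 65 + 47 + ? = 205, so (5,2) = 14.
Using row 3: 29 + 65 + 41 + 53 + ? → (3,4) = 205 − 188 = 17.
Using row 5: 38 + 14 + 50 + 77 + ? → (5,4) = 205 − 179 = 26.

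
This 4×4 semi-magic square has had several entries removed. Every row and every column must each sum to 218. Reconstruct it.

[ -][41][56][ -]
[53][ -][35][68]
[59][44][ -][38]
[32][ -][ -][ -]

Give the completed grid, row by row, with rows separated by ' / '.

74 41 56 47 / 53 62 35 68 / 59 44 77 38 / 32 71 50 65

Row 2 needs 218; the known cells sum to 156, so (2,2) = 62.
The remaining cell in row 3 is (3,3) = 218 − 141 = 77.
Using column 1: 53 + 59 + 32 + ? → (1,1) = 218 − 144 = 74.
The remaining cell in column 2 is (4,2) = 218 − 147 = 71.
Column 3 must total 218; the given cells sum to 168, so (4,3) = 50.
Row 1: 74 + 41 + 56 + ? = 218, so (1,4) = 47.
Row 4 needs 218; the known cells sum to 153, so (4,4) = 65.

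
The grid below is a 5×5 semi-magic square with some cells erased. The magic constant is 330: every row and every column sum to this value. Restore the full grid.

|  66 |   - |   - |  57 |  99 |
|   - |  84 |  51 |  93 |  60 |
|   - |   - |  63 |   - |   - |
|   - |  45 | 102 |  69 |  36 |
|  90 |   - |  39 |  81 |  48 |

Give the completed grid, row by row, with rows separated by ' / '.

The remaining cell in row 2 is (2,1) = 330 − 288 = 42.
Row 4: 45 + 102 + 69 + 36 + ? = 330, so (4,1) = 78.
The remaining cell in row 5 is (5,2) = 330 − 258 = 72.
Column 1 needs 330; the known cells sum to 276, so (3,1) = 54.
Column 3: 51 + 63 + 102 + 39 + ? = 330, so (1,3) = 75.
The remaining cell in column 4 is (3,4) = 330 − 300 = 30.
Using column 5: 99 + 60 + 36 + 48 + ? → (3,5) = 330 − 243 = 87.
The remaining cell in row 1 is (1,2) = 330 − 297 = 33.
From row 3, 330 − (54 + 63 + 30 + 87) gives (3,2) = 96.

66 33 75 57 99 / 42 84 51 93 60 / 54 96 63 30 87 / 78 45 102 69 36 / 90 72 39 81 48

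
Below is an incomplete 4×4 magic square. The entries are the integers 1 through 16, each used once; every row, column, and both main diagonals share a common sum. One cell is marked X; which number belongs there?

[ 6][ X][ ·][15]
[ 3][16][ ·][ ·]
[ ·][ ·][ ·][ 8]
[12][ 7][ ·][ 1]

9

The entries are 1 through 16, which sum to 136, so each line sums to 136/4 = 34.
The remaining cell in row 4 is (4,3) = 34 − 20 = 14.
Column 1: 6 + 3 + 12 + ? = 34, so (3,1) = 13.
Using column 4: 15 + 8 + 1 + ? → (2,4) = 34 − 24 = 10.
Main diagonal: 6 + 16 + 1 + ? = 34, so (3,3) = 11.
Row 2 must total 34; the given cells sum to 29, so (2,3) = 5.
The remaining cell in row 3 is (3,2) = 34 − 32 = 2.
Using column 2: 16 + 2 + 7 + ? → (1,2) = 34 − 25 = 9.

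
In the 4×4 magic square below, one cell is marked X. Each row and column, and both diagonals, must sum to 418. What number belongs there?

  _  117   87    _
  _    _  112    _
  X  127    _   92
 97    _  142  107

122

Row 4 needs 418; the known cells sum to 346, so (4,2) = 72.
Column 2 needs 418; the known cells sum to 316, so (2,2) = 102.
From column 3, 418 − (87 + 112 + 142) gives (3,3) = 77.
Main diagonal needs 418; the known cells sum to 286, so (1,1) = 132.
Using anti-diagonal: 112 + 127 + 97 + ? → (1,4) = 418 − 336 = 82.
From row 3, 418 − (127 + 77 + 92) gives (3,1) = 122.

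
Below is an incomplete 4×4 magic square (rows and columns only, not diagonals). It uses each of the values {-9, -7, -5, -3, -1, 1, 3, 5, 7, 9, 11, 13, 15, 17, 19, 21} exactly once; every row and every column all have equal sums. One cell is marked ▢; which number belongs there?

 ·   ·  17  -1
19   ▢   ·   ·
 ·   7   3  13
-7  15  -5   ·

5

The 16 entries sum to 96, so each line sums to 96/4 = 24.
The remaining cell in row 3 is (3,1) = 24 − 23 = 1.
Row 4 must total 24; the given cells sum to 3, so (4,4) = 21.
The remaining cell in column 1 is (1,1) = 24 − 13 = 11.
Column 3 must total 24; the given cells sum to 15, so (2,3) = 9.
Column 4 must total 24; the given cells sum to 33, so (2,4) = -9.
The remaining cell in row 1 is (1,2) = 24 − 27 = -3.
The remaining cell in row 2 is (2,2) = 24 − 19 = 5.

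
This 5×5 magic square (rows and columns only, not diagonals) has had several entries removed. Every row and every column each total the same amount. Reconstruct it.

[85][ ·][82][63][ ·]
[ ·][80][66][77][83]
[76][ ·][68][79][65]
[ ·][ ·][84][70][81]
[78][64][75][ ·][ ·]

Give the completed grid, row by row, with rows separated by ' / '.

85 71 82 63 74 / 69 80 66 77 83 / 76 87 68 79 65 / 67 73 84 70 81 / 78 64 75 86 72

Column 3 is already complete: 82 + 66 + 68 + 84 + 75 = 375, so that is the magic constant.
Row 2 must total 375; the given cells sum to 306, so (2,1) = 69.
Row 3: 76 + 68 + 79 + 65 + ? = 375, so (3,2) = 87.
From column 1, 375 − (85 + 69 + 76 + 78) gives (4,1) = 67.
Column 4 must total 375; the given cells sum to 289, so (5,4) = 86.
Row 4 must total 375; the given cells sum to 302, so (4,2) = 73.
From row 5, 375 − (78 + 64 + 75 + 86) gives (5,5) = 72.
Column 2: 80 + 87 + 73 + 64 + ? = 375, so (1,2) = 71.
From column 5, 375 − (83 + 65 + 81 + 72) gives (1,5) = 74.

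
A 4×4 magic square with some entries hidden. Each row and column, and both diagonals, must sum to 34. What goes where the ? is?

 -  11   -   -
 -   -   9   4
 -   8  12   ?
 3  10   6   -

From row 4, 34 − (3 + 10 + 6) gives (4,4) = 15.
The remaining cell in column 2 is (2,2) = 34 − 29 = 5.
Column 3 must total 34; the given cells sum to 27, so (1,3) = 7.
Main diagonal: 5 + 12 + 15 + ? = 34, so (1,1) = 2.
The remaining cell in anti-diagonal is (1,4) = 34 − 20 = 14.
Row 2 must total 34; the given cells sum to 18, so (2,1) = 16.
Column 1: 2 + 16 + 3 + ? = 34, so (3,1) = 13.
Column 4 needs 34; the known cells sum to 33, so (3,4) = 1.

1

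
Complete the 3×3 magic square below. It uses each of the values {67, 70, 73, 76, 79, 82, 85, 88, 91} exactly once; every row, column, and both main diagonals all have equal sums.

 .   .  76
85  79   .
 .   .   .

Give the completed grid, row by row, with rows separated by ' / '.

The 9 entries sum to 711, so each line sums to 711/3 = 237.
The remaining cell in row 2 is (2,3) = 237 − 164 = 73.
The remaining cell in column 3 is (3,3) = 237 − 149 = 88.
Using main diagonal: 79 + 88 + ? → (1,1) = 237 − 167 = 70.
The remaining cell in anti-diagonal is (3,1) = 237 − 155 = 82.
The remaining cell in row 1 is (1,2) = 237 − 146 = 91.
The remaining cell in row 3 is (3,2) = 237 − 170 = 67.

70 91 76 / 85 79 73 / 82 67 88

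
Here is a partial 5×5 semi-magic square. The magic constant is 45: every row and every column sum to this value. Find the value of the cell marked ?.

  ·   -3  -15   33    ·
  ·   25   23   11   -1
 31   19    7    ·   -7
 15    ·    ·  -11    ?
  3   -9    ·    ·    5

27

Row 2 needs 45; the known cells sum to 58, so (2,1) = -13.
The remaining cell in row 3 is (3,4) = 45 − 50 = -5.
Using column 1: -13 + 31 + 15 + 3 + ? → (1,1) = 45 − 36 = 9.
Column 2: -3 + 25 + 19 + (-9) + ? = 45, so (4,2) = 13.
The remaining cell in column 4 is (5,4) = 45 − 28 = 17.
Row 1: 9 + (-3) + (-15) + 33 + ? = 45, so (1,5) = 21.
The remaining cell in row 5 is (5,3) = 45 − 16 = 29.
Column 3 must total 45; the given cells sum to 44, so (4,3) = 1.
From column 5, 45 − (21 + (-1) + (-7) + 5) gives (4,5) = 27.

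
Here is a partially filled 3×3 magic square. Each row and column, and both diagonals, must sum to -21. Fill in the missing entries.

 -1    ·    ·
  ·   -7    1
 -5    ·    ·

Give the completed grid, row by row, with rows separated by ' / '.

The remaining cell in row 2 is (2,1) = -21 − (-6) = -15.
The remaining cell in main diagonal is (3,3) = -21 − (-8) = -13.
From anti-diagonal, -21 − (-7 + (-5)) gives (1,3) = -9.
Row 1 needs -21; the known cells sum to -10, so (1,2) = -11.
Row 3: -5 + (-13) + ? = -21, so (3,2) = -3.

-1 -11 -9 / -15 -7 1 / -5 -3 -13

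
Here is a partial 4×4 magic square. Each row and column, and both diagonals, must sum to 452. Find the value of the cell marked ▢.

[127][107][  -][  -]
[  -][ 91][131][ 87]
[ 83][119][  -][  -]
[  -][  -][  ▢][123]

Row 2 needs 452; the known cells sum to 309, so (2,1) = 143.
Column 1: 127 + 143 + 83 + ? = 452, so (4,1) = 99.
Column 2 must total 452; the given cells sum to 317, so (4,2) = 135.
The remaining cell in main diagonal is (3,3) = 452 − 341 = 111.
From anti-diagonal, 452 − (131 + 119 + 99) gives (1,4) = 103.
From row 1, 452 − (127 + 107 + 103) gives (1,3) = 115.
Using row 3: 83 + 119 + 111 + ? → (3,4) = 452 − 313 = 139.
Using row 4: 99 + 135 + 123 + ? → (4,3) = 452 − 357 = 95.

95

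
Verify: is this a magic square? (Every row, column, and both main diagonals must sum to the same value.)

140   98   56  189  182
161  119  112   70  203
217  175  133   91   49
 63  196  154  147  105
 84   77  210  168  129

No — main diagonal sums to 668 but row 1 sums to 665.

Row 1: 140 + 98 + 56 + 189 + 182 = 665.
Row 2: 161 + 119 + 112 + 70 + 203 = 665.
Row 3: 217 + 175 + 133 + 91 + 49 = 665.
Row 4: 63 + 196 + 154 + 147 + 105 = 665.
Row 5: 84 + 77 + 210 + 168 + 129 = 668.
Column 1: 140 + 161 + 217 + 63 + 84 = 665.
Column 2: 98 + 119 + 175 + 196 + 77 = 665.
Column 3: 56 + 112 + 133 + 154 + 210 = 665.
Column 4: 189 + 70 + 91 + 147 + 168 = 665.
Column 5: 182 + 203 + 49 + 105 + 129 = 668.
Main diagonal: 140 + 119 + 133 + 147 + 129 = 668.
Anti-diagonal: 182 + 70 + 133 + 196 + 84 = 665.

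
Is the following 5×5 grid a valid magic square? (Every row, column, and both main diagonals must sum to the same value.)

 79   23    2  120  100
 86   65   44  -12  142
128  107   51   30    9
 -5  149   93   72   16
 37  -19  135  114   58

No — column 2 sums to 325 but row 1 sums to 324.

Row 1: 79 + 23 + 2 + 120 + 100 = 324.
Row 2: 86 + 65 + 44 + (-12) + 142 = 325.
Row 3: 128 + 107 + 51 + 30 + 9 = 325.
Row 4: -5 + 149 + 93 + 72 + 16 = 325.
Row 5: 37 + (-19) + 135 + 114 + 58 = 325.
Column 1: 79 + 86 + 128 + (-5) + 37 = 325.
Column 2: 23 + 65 + 107 + 149 + (-19) = 325.
Column 3: 2 + 44 + 51 + 93 + 135 = 325.
Column 4: 120 + (-12) + 30 + 72 + 114 = 324.
Column 5: 100 + 142 + 9 + 16 + 58 = 325.
Main diagonal: 79 + 65 + 51 + 72 + 58 = 325.
Anti-diagonal: 100 + (-12) + 51 + 149 + 37 = 325.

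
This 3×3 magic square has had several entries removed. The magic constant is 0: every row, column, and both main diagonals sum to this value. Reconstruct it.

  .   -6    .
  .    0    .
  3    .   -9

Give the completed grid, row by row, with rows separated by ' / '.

Row 3 must total 0; the given cells sum to -6, so (3,2) = 6.
Main diagonal must total 0; the given cells sum to -9, so (1,1) = 9.
Anti-diagonal: 0 + 3 + ? = 0, so (1,3) = -3.
Column 1 must total 0; the given cells sum to 12, so (2,1) = -12.
The remaining cell in column 3 is (2,3) = 0 − (-12) = 12.

9 -6 -3 / -12 0 12 / 3 6 -9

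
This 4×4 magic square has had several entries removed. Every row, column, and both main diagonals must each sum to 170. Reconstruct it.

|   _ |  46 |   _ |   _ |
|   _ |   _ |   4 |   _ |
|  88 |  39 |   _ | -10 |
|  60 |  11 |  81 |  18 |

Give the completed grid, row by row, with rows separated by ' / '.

Row 3 must total 170; the given cells sum to 117, so (3,3) = 53.
The remaining cell in column 2 is (2,2) = 170 − 96 = 74.
Column 3 needs 170; the known cells sum to 138, so (1,3) = 32.
Main diagonal: 74 + 53 + 18 + ? = 170, so (1,1) = 25.
Anti-diagonal must total 170; the given cells sum to 103, so (1,4) = 67.
The remaining cell in column 1 is (2,1) = 170 − 173 = -3.
The remaining cell in column 4 is (2,4) = 170 − 75 = 95.

25 46 32 67 / -3 74 4 95 / 88 39 53 -10 / 60 11 81 18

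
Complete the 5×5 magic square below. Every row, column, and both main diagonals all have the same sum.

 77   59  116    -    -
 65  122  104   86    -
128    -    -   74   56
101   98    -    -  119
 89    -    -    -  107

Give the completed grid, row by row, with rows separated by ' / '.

Column 1 is already complete: 77 + 65 + 128 + 101 + 89 = 460, so that is the magic constant.
The remaining cell in row 2 is (2,5) = 460 − 377 = 83.
Column 5 needs 460; the known cells sum to 365, so (1,5) = 95.
Using anti-diagonal: 95 + 86 + 98 + 89 + ? → (3,3) = 460 − 368 = 92.
The remaining cell in row 1 is (1,4) = 460 − 347 = 113.
Using row 3: 128 + 92 + 74 + 56 + ? → (3,2) = 460 − 350 = 110.
Column 2 must total 460; the given cells sum to 389, so (5,2) = 71.
Main diagonal: 77 + 122 + 92 + 107 + ? = 460, so (4,4) = 62.
Row 4: 101 + 98 + 62 + 119 + ? = 460, so (4,3) = 80.
Column 3 must total 460; the given cells sum to 392, so (5,3) = 68.
Column 4: 113 + 86 + 74 + 62 + ? = 460, so (5,4) = 125.

77 59 116 113 95 / 65 122 104 86 83 / 128 110 92 74 56 / 101 98 80 62 119 / 89 71 68 125 107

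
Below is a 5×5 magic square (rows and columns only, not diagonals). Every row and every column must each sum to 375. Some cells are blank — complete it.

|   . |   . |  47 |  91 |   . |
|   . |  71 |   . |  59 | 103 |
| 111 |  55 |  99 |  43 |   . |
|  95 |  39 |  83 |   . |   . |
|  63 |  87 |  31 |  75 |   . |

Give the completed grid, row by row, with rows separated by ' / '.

Row 3 needs 375; the known cells sum to 308, so (3,5) = 67.
From row 5, 375 − (63 + 87 + 31 + 75) gives (5,5) = 119.
Column 2 must total 375; the given cells sum to 252, so (1,2) = 123.
The remaining cell in column 3 is (2,3) = 375 − 260 = 115.
Column 4 must total 375; the given cells sum to 268, so (4,4) = 107.
Row 2: 71 + 115 + 59 + 103 + ? = 375, so (2,1) = 27.
Row 4 must total 375; the given cells sum to 324, so (4,5) = 51.
From column 1, 375 − (27 + 111 + 95 + 63) gives (1,1) = 79.
Column 5 needs 375; the known cells sum to 340, so (1,5) = 35.

79 123 47 91 35 / 27 71 115 59 103 / 111 55 99 43 67 / 95 39 83 107 51 / 63 87 31 75 119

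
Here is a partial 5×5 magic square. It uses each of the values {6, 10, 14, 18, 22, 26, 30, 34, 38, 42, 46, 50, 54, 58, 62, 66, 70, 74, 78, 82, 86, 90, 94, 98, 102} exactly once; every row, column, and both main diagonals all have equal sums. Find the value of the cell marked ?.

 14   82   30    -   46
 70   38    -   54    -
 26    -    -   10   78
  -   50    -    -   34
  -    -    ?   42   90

74

The 25 entries sum to 1350, so each line sums to 1350/5 = 270.
From row 1, 270 − (14 + 82 + 30 + 46) gives (1,4) = 98.
Using column 4: 98 + 54 + 10 + 42 + ? → (4,4) = 270 − 204 = 66.
From column 5, 270 − (46 + 78 + 34 + 90) gives (2,5) = 22.
From main diagonal, 270 − (14 + 38 + 66 + 90) gives (3,3) = 62.
Anti-diagonal: 46 + 54 + 62 + 50 + ? = 270, so (5,1) = 58.
Row 2 must total 270; the given cells sum to 184, so (2,3) = 86.
Using row 3: 26 + 62 + 10 + 78 + ? → (3,2) = 270 − 176 = 94.
Column 1 must total 270; the given cells sum to 168, so (4,1) = 102.
Column 2 needs 270; the known cells sum to 264, so (5,2) = 6.
The remaining cell in row 4 is (4,3) = 270 − 252 = 18.
Row 5: 58 + 6 + 42 + 90 + ? = 270, so (5,3) = 74.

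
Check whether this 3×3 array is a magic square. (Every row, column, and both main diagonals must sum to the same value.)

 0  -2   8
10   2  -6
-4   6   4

Row 1: 0 + (-2) + 8 = 6.
Row 2: 10 + 2 + (-6) = 6.
Row 3: -4 + 6 + 4 = 6.
Column 1: 0 + 10 + (-4) = 6.
Column 2: -2 + 2 + 6 = 6.
Column 3: 8 + (-6) + 4 = 6.
Main diagonal: 0 + 2 + 4 = 6.
Anti-diagonal: 8 + 2 + (-4) = 6.
All lines sum to 6.

Yes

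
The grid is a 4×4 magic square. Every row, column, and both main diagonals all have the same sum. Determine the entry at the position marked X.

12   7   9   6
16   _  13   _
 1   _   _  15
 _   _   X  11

Row 1 is complete and sums to 34; that is the magic constant.
From column 1, 34 − (12 + 16 + 1) gives (4,1) = 5.
Column 4 must total 34; the given cells sum to 32, so (2,4) = 2.
Anti-diagonal must total 34; the given cells sum to 24, so (3,2) = 10.
Row 2 must total 34; the given cells sum to 31, so (2,2) = 3.
From row 3, 34 − (1 + 10 + 15) gives (3,3) = 8.
Using column 2: 7 + 3 + 10 + ? → (4,2) = 34 − 20 = 14.
From column 3, 34 − (9 + 13 + 8) gives (4,3) = 4.

4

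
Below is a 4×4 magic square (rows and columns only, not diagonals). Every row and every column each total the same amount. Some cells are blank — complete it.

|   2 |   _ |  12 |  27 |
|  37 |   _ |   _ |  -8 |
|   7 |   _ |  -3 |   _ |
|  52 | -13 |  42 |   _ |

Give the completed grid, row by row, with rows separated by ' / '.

Column 1 is already complete: 2 + 37 + 7 + 52 = 98, so that is the magic constant.
From row 1, 98 − (2 + 12 + 27) gives (1,2) = 57.
The remaining cell in row 4 is (4,4) = 98 − 81 = 17.
Column 3 must total 98; the given cells sum to 51, so (2,3) = 47.
Column 4: 27 + (-8) + 17 + ? = 98, so (3,4) = 62.
The remaining cell in row 2 is (2,2) = 98 − 76 = 22.
From row 3, 98 − (7 + (-3) + 62) gives (3,2) = 32.

2 57 12 27 / 37 22 47 -8 / 7 32 -3 62 / 52 -13 42 17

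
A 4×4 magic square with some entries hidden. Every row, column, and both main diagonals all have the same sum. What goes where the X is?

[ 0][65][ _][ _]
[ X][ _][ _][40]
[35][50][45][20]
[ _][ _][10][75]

55

Row 3 is complete and sums to 150; that is the magic constant.
The remaining cell in column 4 is (1,4) = 150 − 135 = 15.
Main diagonal needs 150; the known cells sum to 120, so (2,2) = 30.
Row 1 must total 150; the given cells sum to 80, so (1,3) = 70.
Column 2: 65 + 30 + 50 + ? = 150, so (4,2) = 5.
Column 3: 70 + 45 + 10 + ? = 150, so (2,3) = 25.
Anti-diagonal must total 150; the given cells sum to 90, so (4,1) = 60.
From row 2, 150 − (30 + 25 + 40) gives (2,1) = 55.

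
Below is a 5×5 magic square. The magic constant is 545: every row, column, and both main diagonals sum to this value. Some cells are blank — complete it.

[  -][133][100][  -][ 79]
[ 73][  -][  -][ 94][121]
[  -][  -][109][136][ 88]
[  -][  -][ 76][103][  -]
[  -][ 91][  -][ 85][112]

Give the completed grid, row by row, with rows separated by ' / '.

106 133 100 127 79 / 73 115 142 94 121 / 130 82 109 136 88 / 97 124 76 103 145 / 139 91 118 85 112

Column 4: 94 + 136 + 103 + 85 + ? = 545, so (1,4) = 127.
Column 5 must total 545; the given cells sum to 400, so (4,5) = 145.
From row 1, 545 − (133 + 100 + 127 + 79) gives (1,1) = 106.
Main diagonal needs 545; the known cells sum to 430, so (2,2) = 115.
The remaining cell in row 2 is (2,3) = 545 − 403 = 142.
From column 3, 545 − (100 + 142 + 109 + 76) gives (5,3) = 118.
The remaining cell in row 5 is (5,1) = 545 − 406 = 139.
Using anti-diagonal: 79 + 94 + 109 + 139 + ? → (4,2) = 545 − 421 = 124.
Using row 4: 124 + 76 + 103 + 145 + ? → (4,1) = 545 − 448 = 97.
Column 1: 106 + 73 + 97 + 139 + ? = 545, so (3,1) = 130.
Using column 2: 133 + 115 + 124 + 91 + ? → (3,2) = 545 − 463 = 82.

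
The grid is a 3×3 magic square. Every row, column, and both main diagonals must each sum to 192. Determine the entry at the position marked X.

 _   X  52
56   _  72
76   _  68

Row 2 needs 192; the known cells sum to 128, so (2,2) = 64.
Row 3 must total 192; the given cells sum to 144, so (3,2) = 48.
Column 1 needs 192; the known cells sum to 132, so (1,1) = 60.
Column 2 needs 192; the known cells sum to 112, so (1,2) = 80.

80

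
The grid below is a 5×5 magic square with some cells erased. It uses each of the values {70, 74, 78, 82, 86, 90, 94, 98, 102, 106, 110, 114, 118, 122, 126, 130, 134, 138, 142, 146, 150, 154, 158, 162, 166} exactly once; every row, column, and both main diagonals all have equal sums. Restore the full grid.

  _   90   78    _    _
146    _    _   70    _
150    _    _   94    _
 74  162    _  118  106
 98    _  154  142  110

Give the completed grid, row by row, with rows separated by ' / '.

The 25 entries sum to 2950, so each line sums to 2950/5 = 590.
Row 4 must total 590; the given cells sum to 460, so (4,3) = 130.
Row 5 must total 590; the given cells sum to 504, so (5,2) = 86.
Column 1 needs 590; the known cells sum to 468, so (1,1) = 122.
Column 4 needs 590; the known cells sum to 424, so (1,4) = 166.
Row 1: 122 + 90 + 78 + 166 + ? = 590, so (1,5) = 134.
The remaining cell in anti-diagonal is (3,3) = 590 − 464 = 126.
Column 3 must total 590; the given cells sum to 488, so (2,3) = 102.
From main diagonal, 590 − (122 + 126 + 118 + 110) gives (2,2) = 114.
Using row 2: 146 + 114 + 102 + 70 + ? → (2,5) = 590 − 432 = 158.
From column 2, 590 − (90 + 114 + 162 + 86) gives (3,2) = 138.
Column 5 needs 590; the known cells sum to 508, so (3,5) = 82.

122 90 78 166 134 / 146 114 102 70 158 / 150 138 126 94 82 / 74 162 130 118 106 / 98 86 154 142 110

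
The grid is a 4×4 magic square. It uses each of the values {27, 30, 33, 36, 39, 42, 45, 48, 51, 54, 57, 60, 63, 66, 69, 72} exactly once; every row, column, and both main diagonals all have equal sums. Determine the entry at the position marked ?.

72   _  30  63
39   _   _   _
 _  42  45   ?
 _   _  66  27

60

The 16 entries sum to 792, so each line sums to 792/4 = 198.
Row 1 needs 198; the known cells sum to 165, so (1,2) = 33.
Using column 3: 30 + 45 + 66 + ? → (2,3) = 198 − 141 = 57.
Main diagonal: 72 + 45 + 27 + ? = 198, so (2,2) = 54.
Anti-diagonal must total 198; the given cells sum to 162, so (4,1) = 36.
Using row 2: 39 + 54 + 57 + ? → (2,4) = 198 − 150 = 48.
Row 4: 36 + 66 + 27 + ? = 198, so (4,2) = 69.
Column 1 must total 198; the given cells sum to 147, so (3,1) = 51.
Column 4 needs 198; the known cells sum to 138, so (3,4) = 60.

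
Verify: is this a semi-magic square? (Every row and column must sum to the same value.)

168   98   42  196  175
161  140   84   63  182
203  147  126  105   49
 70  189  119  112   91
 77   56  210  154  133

No — row 5 sums to 630 but row 1 sums to 679.

Row 1: 168 + 98 + 42 + 196 + 175 = 679.
Row 2: 161 + 140 + 84 + 63 + 182 = 630.
Row 3: 203 + 147 + 126 + 105 + 49 = 630.
Row 4: 70 + 189 + 119 + 112 + 91 = 581.
Row 5: 77 + 56 + 210 + 154 + 133 = 630.
Column 1: 168 + 161 + 203 + 70 + 77 = 679.
Column 2: 98 + 140 + 147 + 189 + 56 = 630.
Column 3: 42 + 84 + 126 + 119 + 210 = 581.
Column 4: 196 + 63 + 105 + 112 + 154 = 630.
Column 5: 175 + 182 + 49 + 91 + 133 = 630.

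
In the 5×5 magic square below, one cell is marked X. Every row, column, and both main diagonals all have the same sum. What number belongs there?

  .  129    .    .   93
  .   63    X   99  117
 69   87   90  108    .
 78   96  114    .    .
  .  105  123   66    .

81

Column 2 is complete and sums to 480; that is the magic constant.
Row 3 must total 480; the given cells sum to 354, so (3,5) = 126.
Anti-diagonal needs 480; the known cells sum to 378, so (5,1) = 102.
Row 5 needs 480; the known cells sum to 396, so (5,5) = 84.
The remaining cell in column 5 is (4,5) = 480 − 420 = 60.
Using row 4: 78 + 96 + 114 + 60 + ? → (4,4) = 480 − 348 = 132.
Column 4 needs 480; the known cells sum to 405, so (1,4) = 75.
From main diagonal, 480 − (63 + 90 + 132 + 84) gives (1,1) = 111.
Row 1: 111 + 129 + 75 + 93 + ? = 480, so (1,3) = 72.
From column 1, 480 − (111 + 69 + 78 + 102) gives (2,1) = 120.
Column 3 must total 480; the given cells sum to 399, so (2,3) = 81.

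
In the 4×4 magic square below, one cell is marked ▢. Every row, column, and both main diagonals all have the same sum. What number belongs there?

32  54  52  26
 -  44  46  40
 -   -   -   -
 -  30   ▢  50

Row 1 is complete and sums to 164; that is the magic constant.
Row 2: 44 + 46 + 40 + ? = 164, so (2,1) = 34.
The remaining cell in column 2 is (3,2) = 164 − 128 = 36.
The remaining cell in column 4 is (3,4) = 164 − 116 = 48.
The remaining cell in main diagonal is (3,3) = 164 − 126 = 38.
Using anti-diagonal: 26 + 46 + 36 + ? → (4,1) = 164 − 108 = 56.
From row 3, 164 − (36 + 38 + 48) gives (3,1) = 42.
Row 4 needs 164; the known cells sum to 136, so (4,3) = 28.

28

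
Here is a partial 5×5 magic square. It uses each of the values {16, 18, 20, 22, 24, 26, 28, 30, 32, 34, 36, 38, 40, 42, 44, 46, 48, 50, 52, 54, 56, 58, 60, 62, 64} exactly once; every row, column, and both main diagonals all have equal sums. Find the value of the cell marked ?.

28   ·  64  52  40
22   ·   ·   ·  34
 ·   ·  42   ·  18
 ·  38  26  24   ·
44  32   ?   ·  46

The 25 entries sum to 1000, so each line sums to 1000/5 = 200.
Row 1 needs 200; the known cells sum to 184, so (1,2) = 16.
From column 5, 200 − (40 + 34 + 18 + 46) gives (4,5) = 62.
Main diagonal: 28 + 42 + 24 + 46 + ? = 200, so (2,2) = 60.
Using anti-diagonal: 40 + 42 + 38 + 44 + ? → (2,4) = 200 − 164 = 36.
Row 2 must total 200; the given cells sum to 152, so (2,3) = 48.
Using row 4: 38 + 26 + 24 + 62 + ? → (4,1) = 200 − 150 = 50.
Column 1 needs 200; the known cells sum to 144, so (3,1) = 56.
Column 2 needs 200; the known cells sum to 146, so (3,2) = 54.
From column 3, 200 − (64 + 48 + 42 + 26) gives (5,3) = 20.

20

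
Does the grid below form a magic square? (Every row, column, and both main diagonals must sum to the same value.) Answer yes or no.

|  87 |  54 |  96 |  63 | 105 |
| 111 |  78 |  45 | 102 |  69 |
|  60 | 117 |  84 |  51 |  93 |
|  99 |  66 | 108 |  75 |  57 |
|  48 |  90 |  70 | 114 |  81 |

No — row 5 sums to 403 but column 4 sums to 405.

Row 1: 87 + 54 + 96 + 63 + 105 = 405.
Row 2: 111 + 78 + 45 + 102 + 69 = 405.
Row 3: 60 + 117 + 84 + 51 + 93 = 405.
Row 4: 99 + 66 + 108 + 75 + 57 = 405.
Row 5: 48 + 90 + 70 + 114 + 81 = 403.
Column 1: 87 + 111 + 60 + 99 + 48 = 405.
Column 2: 54 + 78 + 117 + 66 + 90 = 405.
Column 3: 96 + 45 + 84 + 108 + 70 = 403.
Column 4: 63 + 102 + 51 + 75 + 114 = 405.
Column 5: 105 + 69 + 93 + 57 + 81 = 405.
Main diagonal: 87 + 78 + 84 + 75 + 81 = 405.
Anti-diagonal: 105 + 102 + 84 + 66 + 48 = 405.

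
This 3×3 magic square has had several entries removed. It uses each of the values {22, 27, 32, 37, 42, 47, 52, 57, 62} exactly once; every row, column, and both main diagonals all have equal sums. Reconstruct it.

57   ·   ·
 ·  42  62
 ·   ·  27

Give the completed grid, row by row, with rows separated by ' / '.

The 9 entries sum to 378, so each line sums to 378/3 = 126.
Row 2 must total 126; the given cells sum to 104, so (2,1) = 22.
Column 1 must total 126; the given cells sum to 79, so (3,1) = 47.
From column 3, 126 − (62 + 27) gives (1,3) = 37.
Row 1 needs 126; the known cells sum to 94, so (1,2) = 32.
From row 3, 126 − (47 + 27) gives (3,2) = 52.

57 32 37 / 22 42 62 / 47 52 27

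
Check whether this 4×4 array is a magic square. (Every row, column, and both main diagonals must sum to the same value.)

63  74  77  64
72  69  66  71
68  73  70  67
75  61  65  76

Row 1: 63 + 74 + 77 + 64 = 278.
Row 2: 72 + 69 + 66 + 71 = 278.
Row 3: 68 + 73 + 70 + 67 = 278.
Row 4: 75 + 61 + 65 + 76 = 277.
Column 1: 63 + 72 + 68 + 75 = 278.
Column 2: 74 + 69 + 73 + 61 = 277.
Column 3: 77 + 66 + 70 + 65 = 278.
Column 4: 64 + 71 + 67 + 76 = 278.
Main diagonal: 63 + 69 + 70 + 76 = 278.
Anti-diagonal: 64 + 66 + 73 + 75 = 278.

No — row 4 sums to 277 but column 1 sums to 278.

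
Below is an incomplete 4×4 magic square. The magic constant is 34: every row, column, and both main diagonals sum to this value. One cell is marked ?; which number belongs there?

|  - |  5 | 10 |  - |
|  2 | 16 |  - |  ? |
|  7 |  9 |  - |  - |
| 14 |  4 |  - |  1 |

Row 4 needs 34; the known cells sum to 19, so (4,3) = 15.
Column 1 needs 34; the known cells sum to 23, so (1,1) = 11.
The remaining cell in main diagonal is (3,3) = 34 − 28 = 6.
Row 1: 11 + 5 + 10 + ? = 34, so (1,4) = 8.
Using row 3: 7 + 9 + 6 + ? → (3,4) = 34 − 22 = 12.
Column 3 must total 34; the given cells sum to 31, so (2,3) = 3.
Column 4 needs 34; the known cells sum to 21, so (2,4) = 13.

13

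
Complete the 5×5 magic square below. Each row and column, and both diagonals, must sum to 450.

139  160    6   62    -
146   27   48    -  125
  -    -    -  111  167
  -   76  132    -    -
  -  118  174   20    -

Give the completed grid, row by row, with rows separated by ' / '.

139 160 6 62 83 / 146 27 48 104 125 / 13 69 90 111 167 / 55 76 132 153 34 / 97 118 174 20 41

Using row 1: 139 + 160 + 6 + 62 + ? → (1,5) = 450 − 367 = 83.
Row 2 needs 450; the known cells sum to 346, so (2,4) = 104.
Column 2 must total 450; the given cells sum to 381, so (3,2) = 69.
The remaining cell in column 3 is (3,3) = 450 − 360 = 90.
From column 4, 450 − (62 + 104 + 111 + 20) gives (4,4) = 153.
Main diagonal: 139 + 27 + 90 + 153 + ? = 450, so (5,5) = 41.
Anti-diagonal needs 450; the known cells sum to 353, so (5,1) = 97.
The remaining cell in row 3 is (3,1) = 450 − 437 = 13.
Column 1: 139 + 146 + 13 + 97 + ? = 450, so (4,1) = 55.
Using column 5: 83 + 125 + 167 + 41 + ? → (4,5) = 450 − 416 = 34.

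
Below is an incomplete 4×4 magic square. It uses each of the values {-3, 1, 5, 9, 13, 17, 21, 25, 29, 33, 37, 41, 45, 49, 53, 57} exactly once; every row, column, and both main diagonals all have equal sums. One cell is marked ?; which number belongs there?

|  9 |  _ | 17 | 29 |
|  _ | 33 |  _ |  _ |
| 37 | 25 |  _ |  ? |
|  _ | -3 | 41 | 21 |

1

The 16 entries sum to 432, so each line sums to 432/4 = 108.
Row 1 must total 108; the given cells sum to 55, so (1,2) = 53.
Using row 4: -3 + 41 + 21 + ? → (4,1) = 108 − 59 = 49.
Column 1 needs 108; the known cells sum to 95, so (2,1) = 13.
Using main diagonal: 9 + 33 + 21 + ? → (3,3) = 108 − 63 = 45.
Anti-diagonal must total 108; the given cells sum to 103, so (2,3) = 5.
Row 2 needs 108; the known cells sum to 51, so (2,4) = 57.
Row 3 must total 108; the given cells sum to 107, so (3,4) = 1.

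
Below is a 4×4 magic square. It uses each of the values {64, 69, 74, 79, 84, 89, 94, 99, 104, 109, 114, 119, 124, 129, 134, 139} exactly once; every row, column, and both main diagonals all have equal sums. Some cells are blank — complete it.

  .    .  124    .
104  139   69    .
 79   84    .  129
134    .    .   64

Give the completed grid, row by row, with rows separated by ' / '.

89 74 124 119 / 104 139 69 94 / 79 84 114 129 / 134 109 99 64

The 16 entries sum to 1624, so each line sums to 1624/4 = 406.
From row 2, 406 − (104 + 139 + 69) gives (2,4) = 94.
Row 3 needs 406; the known cells sum to 292, so (3,3) = 114.
The remaining cell in column 1 is (1,1) = 406 − 317 = 89.
The remaining cell in column 3 is (4,3) = 406 − 307 = 99.
Column 4 needs 406; the known cells sum to 287, so (1,4) = 119.
Row 1 needs 406; the known cells sum to 332, so (1,2) = 74.
The remaining cell in row 4 is (4,2) = 406 − 297 = 109.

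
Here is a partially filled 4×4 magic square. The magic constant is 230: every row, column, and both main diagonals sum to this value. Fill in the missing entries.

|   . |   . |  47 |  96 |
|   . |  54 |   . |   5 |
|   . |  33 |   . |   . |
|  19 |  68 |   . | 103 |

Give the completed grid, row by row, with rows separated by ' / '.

Row 4 needs 230; the known cells sum to 190, so (4,3) = 40.
Using column 2: 54 + 33 + 68 + ? → (1,2) = 230 − 155 = 75.
The remaining cell in column 4 is (3,4) = 230 − 204 = 26.
Anti-diagonal needs 230; the known cells sum to 148, so (2,3) = 82.
Row 1: 75 + 47 + 96 + ? = 230, so (1,1) = 12.
Using row 2: 54 + 82 + 5 + ? → (2,1) = 230 − 141 = 89.
From column 1, 230 − (12 + 89 + 19) gives (3,1) = 110.
Column 3 must total 230; the given cells sum to 169, so (3,3) = 61.

12 75 47 96 / 89 54 82 5 / 110 33 61 26 / 19 68 40 103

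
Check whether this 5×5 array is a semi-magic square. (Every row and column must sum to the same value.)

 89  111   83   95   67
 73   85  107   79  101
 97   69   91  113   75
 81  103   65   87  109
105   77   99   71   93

Yes

Row 1: 89 + 111 + 83 + 95 + 67 = 445.
Row 2: 73 + 85 + 107 + 79 + 101 = 445.
Row 3: 97 + 69 + 91 + 113 + 75 = 445.
Row 4: 81 + 103 + 65 + 87 + 109 = 445.
Row 5: 105 + 77 + 99 + 71 + 93 = 445.
Column 1: 89 + 73 + 97 + 81 + 105 = 445.
Column 2: 111 + 85 + 69 + 103 + 77 = 445.
Column 3: 83 + 107 + 91 + 65 + 99 = 445.
Column 4: 95 + 79 + 113 + 87 + 71 = 445.
Column 5: 67 + 101 + 75 + 109 + 93 = 445.
All lines sum to 445.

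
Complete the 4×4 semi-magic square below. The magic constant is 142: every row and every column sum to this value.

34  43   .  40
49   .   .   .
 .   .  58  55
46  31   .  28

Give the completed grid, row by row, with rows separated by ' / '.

Row 1: 34 + 43 + 40 + ? = 142, so (1,3) = 25.
Row 4 must total 142; the given cells sum to 105, so (4,3) = 37.
Column 1 needs 142; the known cells sum to 129, so (3,1) = 13.
From column 3, 142 − (25 + 58 + 37) gives (2,3) = 22.
Column 4 needs 142; the known cells sum to 123, so (2,4) = 19.
Row 2: 49 + 22 + 19 + ? = 142, so (2,2) = 52.
Row 3 needs 142; the known cells sum to 126, so (3,2) = 16.

34 43 25 40 / 49 52 22 19 / 13 16 58 55 / 46 31 37 28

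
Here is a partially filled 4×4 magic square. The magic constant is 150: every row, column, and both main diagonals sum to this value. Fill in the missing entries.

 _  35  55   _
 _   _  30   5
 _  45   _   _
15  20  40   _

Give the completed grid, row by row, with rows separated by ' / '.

From row 4, 150 − (15 + 20 + 40) gives (4,4) = 75.
Column 2 must total 150; the given cells sum to 100, so (2,2) = 50.
Column 3 must total 150; the given cells sum to 125, so (3,3) = 25.
Main diagonal needs 150; the known cells sum to 150, so (1,1) = 0.
Anti-diagonal must total 150; the given cells sum to 90, so (1,4) = 60.
Row 2 needs 150; the known cells sum to 85, so (2,1) = 65.
Using column 1: 0 + 65 + 15 + ? → (3,1) = 150 − 80 = 70.
Column 4 needs 150; the known cells sum to 140, so (3,4) = 10.

0 35 55 60 / 65 50 30 5 / 70 45 25 10 / 15 20 40 75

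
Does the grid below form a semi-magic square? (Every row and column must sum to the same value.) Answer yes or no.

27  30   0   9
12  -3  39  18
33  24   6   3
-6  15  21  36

Row 1: 27 + 30 + 0 + 9 = 66.
Row 2: 12 + (-3) + 39 + 18 = 66.
Row 3: 33 + 24 + 6 + 3 = 66.
Row 4: -6 + 15 + 21 + 36 = 66.
Column 1: 27 + 12 + 33 + (-6) = 66.
Column 2: 30 + (-3) + 24 + 15 = 66.
Column 3: 0 + 39 + 6 + 21 = 66.
Column 4: 9 + 18 + 3 + 36 = 66.
All lines sum to 66.

Yes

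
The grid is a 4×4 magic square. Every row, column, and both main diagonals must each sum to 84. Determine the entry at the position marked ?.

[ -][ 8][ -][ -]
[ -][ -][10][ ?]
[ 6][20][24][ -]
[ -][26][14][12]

16

Row 3: 6 + 20 + 24 + ? = 84, so (3,4) = 34.
The remaining cell in row 4 is (4,1) = 84 − 52 = 32.
Column 2 must total 84; the given cells sum to 54, so (2,2) = 30.
Using column 3: 10 + 24 + 14 + ? → (1,3) = 84 − 48 = 36.
From main diagonal, 84 − (30 + 24 + 12) gives (1,1) = 18.
Anti-diagonal: 10 + 20 + 32 + ? = 84, so (1,4) = 22.
Column 1 needs 84; the known cells sum to 56, so (2,1) = 28.
Column 4 must total 84; the given cells sum to 68, so (2,4) = 16.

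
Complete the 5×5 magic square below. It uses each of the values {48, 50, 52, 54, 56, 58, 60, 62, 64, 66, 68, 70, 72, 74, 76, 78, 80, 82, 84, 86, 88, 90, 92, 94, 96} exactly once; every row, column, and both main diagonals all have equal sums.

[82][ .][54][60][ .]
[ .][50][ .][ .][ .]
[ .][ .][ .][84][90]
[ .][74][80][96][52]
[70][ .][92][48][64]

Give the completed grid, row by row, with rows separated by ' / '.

82 88 54 60 76 / 94 50 66 72 78 / 56 62 68 84 90 / 58 74 80 96 52 / 70 86 92 48 64

The 25 entries sum to 1800, so each line sums to 1800/5 = 360.
Row 4: 74 + 80 + 96 + 52 + ? = 360, so (4,1) = 58.
Row 5: 70 + 92 + 48 + 64 + ? = 360, so (5,2) = 86.
From column 4, 360 − (60 + 84 + 96 + 48) gives (2,4) = 72.
Using main diagonal: 82 + 50 + 96 + 64 + ? → (3,3) = 360 − 292 = 68.
Anti-diagonal must total 360; the given cells sum to 284, so (1,5) = 76.
Row 1: 82 + 54 + 60 + 76 + ? = 360, so (1,2) = 88.
From column 2, 360 − (88 + 50 + 74 + 86) gives (3,2) = 62.
Column 3 needs 360; the known cells sum to 294, so (2,3) = 66.
Column 5 needs 360; the known cells sum to 282, so (2,5) = 78.
Row 2 must total 360; the given cells sum to 266, so (2,1) = 94.
From row 3, 360 − (62 + 68 + 84 + 90) gives (3,1) = 56.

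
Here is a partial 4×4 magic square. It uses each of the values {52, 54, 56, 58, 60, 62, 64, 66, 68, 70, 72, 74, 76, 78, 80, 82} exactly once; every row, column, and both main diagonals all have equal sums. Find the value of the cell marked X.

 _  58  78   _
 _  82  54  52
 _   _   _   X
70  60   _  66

74

The 16 entries sum to 1072, so each line sums to 1072/4 = 268.
From row 2, 268 − (82 + 54 + 52) gives (2,1) = 80.
Row 4: 70 + 60 + 66 + ? = 268, so (4,3) = 72.
Column 2: 58 + 82 + 60 + ? = 268, so (3,2) = 68.
Column 3 needs 268; the known cells sum to 204, so (3,3) = 64.
Main diagonal needs 268; the known cells sum to 212, so (1,1) = 56.
Anti-diagonal: 54 + 68 + 70 + ? = 268, so (1,4) = 76.
Using column 1: 56 + 80 + 70 + ? → (3,1) = 268 − 206 = 62.
From column 4, 268 − (76 + 52 + 66) gives (3,4) = 74.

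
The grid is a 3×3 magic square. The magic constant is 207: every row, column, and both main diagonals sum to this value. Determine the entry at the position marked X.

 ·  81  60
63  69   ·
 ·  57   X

72

Row 1 needs 207; the known cells sum to 141, so (1,1) = 66.
Using row 2: 63 + 69 + ? → (2,3) = 207 − 132 = 75.
The remaining cell in column 1 is (3,1) = 207 − 129 = 78.
From column 3, 207 − (60 + 75) gives (3,3) = 72.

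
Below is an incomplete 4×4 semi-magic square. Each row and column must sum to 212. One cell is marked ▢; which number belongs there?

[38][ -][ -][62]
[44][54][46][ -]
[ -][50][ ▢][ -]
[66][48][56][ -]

58

Using row 2: 44 + 54 + 46 + ? → (2,4) = 212 − 144 = 68.
The remaining cell in row 4 is (4,4) = 212 − 170 = 42.
Column 1 must total 212; the given cells sum to 148, so (3,1) = 64.
Column 2 must total 212; the given cells sum to 152, so (1,2) = 60.
Column 4: 62 + 68 + 42 + ? = 212, so (3,4) = 40.
Using row 1: 38 + 60 + 62 + ? → (1,3) = 212 − 160 = 52.
From row 3, 212 − (64 + 50 + 40) gives (3,3) = 58.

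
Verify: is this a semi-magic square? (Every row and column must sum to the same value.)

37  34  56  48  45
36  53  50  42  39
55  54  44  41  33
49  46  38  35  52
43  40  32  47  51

No — row 4 sums to 220 but column 2 sums to 227.

Row 1: 37 + 34 + 56 + 48 + 45 = 220.
Row 2: 36 + 53 + 50 + 42 + 39 = 220.
Row 3: 55 + 54 + 44 + 41 + 33 = 227.
Row 4: 49 + 46 + 38 + 35 + 52 = 220.
Row 5: 43 + 40 + 32 + 47 + 51 = 213.
Column 1: 37 + 36 + 55 + 49 + 43 = 220.
Column 2: 34 + 53 + 54 + 46 + 40 = 227.
Column 3: 56 + 50 + 44 + 38 + 32 = 220.
Column 4: 48 + 42 + 41 + 35 + 47 = 213.
Column 5: 45 + 39 + 33 + 52 + 51 = 220.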